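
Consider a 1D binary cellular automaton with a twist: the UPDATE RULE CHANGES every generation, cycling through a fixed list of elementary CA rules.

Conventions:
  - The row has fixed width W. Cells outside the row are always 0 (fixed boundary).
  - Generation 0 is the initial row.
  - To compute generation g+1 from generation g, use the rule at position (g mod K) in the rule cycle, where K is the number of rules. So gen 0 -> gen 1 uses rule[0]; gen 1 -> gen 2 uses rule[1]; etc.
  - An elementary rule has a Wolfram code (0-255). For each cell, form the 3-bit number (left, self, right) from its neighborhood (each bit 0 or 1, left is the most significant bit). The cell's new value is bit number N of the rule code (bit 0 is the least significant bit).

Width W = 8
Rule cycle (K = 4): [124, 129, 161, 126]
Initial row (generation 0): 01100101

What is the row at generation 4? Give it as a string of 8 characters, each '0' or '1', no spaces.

Gen 0: 01100101
Gen 1 (rule 124): 01110111
Gen 2 (rule 129): 00100010
Gen 3 (rule 161): 10001000
Gen 4 (rule 126): 11011100

Answer: 11011100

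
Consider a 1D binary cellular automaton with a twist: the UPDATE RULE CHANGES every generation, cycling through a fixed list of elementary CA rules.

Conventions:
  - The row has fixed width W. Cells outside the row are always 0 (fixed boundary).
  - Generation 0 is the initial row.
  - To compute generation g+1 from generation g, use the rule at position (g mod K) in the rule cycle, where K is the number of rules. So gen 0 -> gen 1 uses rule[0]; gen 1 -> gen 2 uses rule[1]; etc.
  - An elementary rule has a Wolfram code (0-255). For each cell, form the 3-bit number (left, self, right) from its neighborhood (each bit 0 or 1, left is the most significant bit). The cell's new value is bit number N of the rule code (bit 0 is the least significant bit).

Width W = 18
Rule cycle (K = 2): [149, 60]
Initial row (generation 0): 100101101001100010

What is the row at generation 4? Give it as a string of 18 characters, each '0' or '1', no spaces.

Gen 0: 100101101001100010
Gen 1 (rule 149): 110100001100011011
Gen 2 (rule 60): 101110001010010110
Gen 3 (rule 149): 100101101011010001
Gen 4 (rule 60): 110111011110111001

Answer: 110111011110111001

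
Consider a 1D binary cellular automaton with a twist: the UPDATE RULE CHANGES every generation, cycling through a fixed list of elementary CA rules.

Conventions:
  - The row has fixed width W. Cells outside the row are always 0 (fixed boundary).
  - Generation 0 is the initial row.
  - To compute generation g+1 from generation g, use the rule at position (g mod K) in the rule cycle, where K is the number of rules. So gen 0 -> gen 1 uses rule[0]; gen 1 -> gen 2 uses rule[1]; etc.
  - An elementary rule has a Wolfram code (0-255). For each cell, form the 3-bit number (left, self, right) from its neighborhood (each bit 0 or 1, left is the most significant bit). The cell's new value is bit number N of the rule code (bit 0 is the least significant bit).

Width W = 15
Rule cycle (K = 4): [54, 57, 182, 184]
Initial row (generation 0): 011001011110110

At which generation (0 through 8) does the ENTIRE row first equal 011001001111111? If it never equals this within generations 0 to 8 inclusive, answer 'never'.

Answer: never

Derivation:
Gen 0: 011001011110110
Gen 1 (rule 54): 100111100001001
Gen 2 (rule 57): 010100011100100
Gen 3 (rule 182): 111110101011110
Gen 4 (rule 184): 111101010111101
Gen 5 (rule 54): 000011111000011
Gen 6 (rule 57): 111010000111010
Gen 7 (rule 182): 010111001010111
Gen 8 (rule 184): 001110100101110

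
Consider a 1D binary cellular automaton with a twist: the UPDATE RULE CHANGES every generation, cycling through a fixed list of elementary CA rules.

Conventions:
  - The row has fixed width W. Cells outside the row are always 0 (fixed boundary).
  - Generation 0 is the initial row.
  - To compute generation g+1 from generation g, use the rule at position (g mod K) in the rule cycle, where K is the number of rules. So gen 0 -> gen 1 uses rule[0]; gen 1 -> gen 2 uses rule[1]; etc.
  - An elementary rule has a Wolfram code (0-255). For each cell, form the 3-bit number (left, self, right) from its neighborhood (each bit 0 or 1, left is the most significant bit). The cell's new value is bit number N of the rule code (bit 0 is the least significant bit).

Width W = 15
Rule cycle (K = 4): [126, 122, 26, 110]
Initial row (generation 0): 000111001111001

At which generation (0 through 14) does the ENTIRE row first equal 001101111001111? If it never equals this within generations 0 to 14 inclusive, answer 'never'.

Answer: 1

Derivation:
Gen 0: 000111001111001
Gen 1 (rule 126): 001101111001111
Gen 2 (rule 122): 011111001111001
Gen 3 (rule 26): 110000111000110
Gen 4 (rule 110): 110001101001110
Gen 5 (rule 126): 111011111111011
Gen 6 (rule 122): 101110000001111
Gen 7 (rule 26): 001001000011000
Gen 8 (rule 110): 011011000111000
Gen 9 (rule 126): 111111101101100
Gen 10 (rule 122): 100000111111110
Gen 11 (rule 26): 010001100000001
Gen 12 (rule 110): 110011100000011
Gen 13 (rule 126): 111110110000111
Gen 14 (rule 122): 100011111001101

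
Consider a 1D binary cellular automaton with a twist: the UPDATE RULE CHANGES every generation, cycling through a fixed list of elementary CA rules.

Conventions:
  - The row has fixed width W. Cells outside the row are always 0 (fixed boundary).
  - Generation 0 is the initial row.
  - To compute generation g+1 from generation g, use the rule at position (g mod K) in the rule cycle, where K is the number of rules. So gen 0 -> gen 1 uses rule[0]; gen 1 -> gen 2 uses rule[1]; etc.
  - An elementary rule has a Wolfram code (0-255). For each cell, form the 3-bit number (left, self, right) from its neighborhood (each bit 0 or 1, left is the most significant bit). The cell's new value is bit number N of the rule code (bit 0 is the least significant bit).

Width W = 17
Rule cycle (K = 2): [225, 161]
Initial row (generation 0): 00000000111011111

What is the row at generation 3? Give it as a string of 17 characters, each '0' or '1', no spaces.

Answer: 00111101100101010

Derivation:
Gen 0: 00000000111011111
Gen 1 (rule 225): 11111110011101111
Gen 2 (rule 161): 01111100001010110
Gen 3 (rule 225): 00111101100101010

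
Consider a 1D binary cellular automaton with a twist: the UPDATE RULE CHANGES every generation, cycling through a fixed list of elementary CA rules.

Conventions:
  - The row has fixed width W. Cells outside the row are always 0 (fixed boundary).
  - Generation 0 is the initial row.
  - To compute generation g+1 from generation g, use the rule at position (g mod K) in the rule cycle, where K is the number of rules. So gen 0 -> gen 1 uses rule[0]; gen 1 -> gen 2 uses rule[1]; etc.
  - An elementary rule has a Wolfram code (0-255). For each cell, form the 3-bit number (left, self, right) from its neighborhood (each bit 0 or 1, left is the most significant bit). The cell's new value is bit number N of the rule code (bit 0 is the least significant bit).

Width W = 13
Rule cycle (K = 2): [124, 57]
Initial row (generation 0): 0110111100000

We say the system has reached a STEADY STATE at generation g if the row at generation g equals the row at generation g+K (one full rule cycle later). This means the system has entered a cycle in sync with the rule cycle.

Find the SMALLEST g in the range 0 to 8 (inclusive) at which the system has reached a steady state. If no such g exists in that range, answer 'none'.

Answer: none

Derivation:
Gen 0: 0110111100000
Gen 1 (rule 124): 0111100110000
Gen 2 (rule 57): 0100010101111
Gen 3 (rule 124): 0110011111001
Gen 4 (rule 57): 0101010000100
Gen 5 (rule 124): 0111111000110
Gen 6 (rule 57): 0100000110101
Gen 7 (rule 124): 0110000111111
Gen 8 (rule 57): 0101110100000
Gen 9 (rule 124): 0111011110000
Gen 10 (rule 57): 0100110001111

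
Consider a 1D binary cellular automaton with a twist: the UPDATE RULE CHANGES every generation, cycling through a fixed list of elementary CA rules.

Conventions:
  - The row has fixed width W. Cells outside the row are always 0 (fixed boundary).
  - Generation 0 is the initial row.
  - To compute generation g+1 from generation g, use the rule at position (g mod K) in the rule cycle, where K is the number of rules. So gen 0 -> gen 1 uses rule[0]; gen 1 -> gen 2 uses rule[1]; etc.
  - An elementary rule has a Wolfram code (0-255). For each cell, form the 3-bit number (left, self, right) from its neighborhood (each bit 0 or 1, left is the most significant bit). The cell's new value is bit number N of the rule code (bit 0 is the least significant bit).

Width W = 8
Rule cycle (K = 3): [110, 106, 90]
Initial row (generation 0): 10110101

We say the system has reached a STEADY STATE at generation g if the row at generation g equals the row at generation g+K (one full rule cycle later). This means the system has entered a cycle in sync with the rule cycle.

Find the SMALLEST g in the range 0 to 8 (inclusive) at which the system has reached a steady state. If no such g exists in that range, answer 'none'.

Gen 0: 10110101
Gen 1 (rule 110): 11111111
Gen 2 (rule 106): 10000001
Gen 3 (rule 90): 01000010
Gen 4 (rule 110): 11000110
Gen 5 (rule 106): 11001110
Gen 6 (rule 90): 11111011
Gen 7 (rule 110): 10001111
Gen 8 (rule 106): 00011001
Gen 9 (rule 90): 00111110
Gen 10 (rule 110): 01100010
Gen 11 (rule 106): 11100100

Answer: none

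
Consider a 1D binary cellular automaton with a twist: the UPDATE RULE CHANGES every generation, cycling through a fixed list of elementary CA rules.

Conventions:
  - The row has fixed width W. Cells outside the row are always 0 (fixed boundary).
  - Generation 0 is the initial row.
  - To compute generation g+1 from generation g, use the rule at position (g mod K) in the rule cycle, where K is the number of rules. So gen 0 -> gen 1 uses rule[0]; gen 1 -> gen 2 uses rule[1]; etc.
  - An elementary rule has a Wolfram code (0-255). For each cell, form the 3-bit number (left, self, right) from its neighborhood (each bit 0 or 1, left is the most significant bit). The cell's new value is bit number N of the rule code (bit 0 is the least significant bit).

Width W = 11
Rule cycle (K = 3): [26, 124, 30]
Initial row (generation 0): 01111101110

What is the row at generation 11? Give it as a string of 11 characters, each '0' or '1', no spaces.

Gen 0: 01111101110
Gen 1 (rule 26): 11000001001
Gen 2 (rule 124): 11100001101
Gen 3 (rule 30): 10010011001
Gen 4 (rule 26): 01101110110
Gen 5 (rule 124): 01111011111
Gen 6 (rule 30): 11000010000
Gen 7 (rule 26): 10100101000
Gen 8 (rule 124): 11110111100
Gen 9 (rule 30): 10000100010
Gen 10 (rule 26): 01001010101
Gen 11 (rule 124): 01101111111

Answer: 01101111111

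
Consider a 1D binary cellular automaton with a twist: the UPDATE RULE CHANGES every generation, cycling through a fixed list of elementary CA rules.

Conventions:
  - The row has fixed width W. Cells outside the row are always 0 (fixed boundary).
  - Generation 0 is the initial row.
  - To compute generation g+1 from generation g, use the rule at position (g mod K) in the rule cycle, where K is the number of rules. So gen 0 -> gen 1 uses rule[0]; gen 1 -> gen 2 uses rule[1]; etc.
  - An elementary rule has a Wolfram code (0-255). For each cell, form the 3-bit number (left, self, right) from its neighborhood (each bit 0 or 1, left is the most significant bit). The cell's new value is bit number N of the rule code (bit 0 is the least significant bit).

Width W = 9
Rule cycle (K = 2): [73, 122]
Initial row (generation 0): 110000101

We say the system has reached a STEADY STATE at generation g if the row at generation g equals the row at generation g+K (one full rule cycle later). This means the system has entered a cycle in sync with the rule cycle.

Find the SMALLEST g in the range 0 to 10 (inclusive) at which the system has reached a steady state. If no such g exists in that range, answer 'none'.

Gen 0: 110000101
Gen 1 (rule 73): 110110000
Gen 2 (rule 122): 111111000
Gen 3 (rule 73): 100001011
Gen 4 (rule 122): 010010111
Gen 5 (rule 73): 000000101
Gen 6 (rule 122): 000001010
Gen 7 (rule 73): 111100000
Gen 8 (rule 122): 100110000
Gen 9 (rule 73): 000110111
Gen 10 (rule 122): 001111101
Gen 11 (rule 73): 101000100
Gen 12 (rule 122): 010101010

Answer: none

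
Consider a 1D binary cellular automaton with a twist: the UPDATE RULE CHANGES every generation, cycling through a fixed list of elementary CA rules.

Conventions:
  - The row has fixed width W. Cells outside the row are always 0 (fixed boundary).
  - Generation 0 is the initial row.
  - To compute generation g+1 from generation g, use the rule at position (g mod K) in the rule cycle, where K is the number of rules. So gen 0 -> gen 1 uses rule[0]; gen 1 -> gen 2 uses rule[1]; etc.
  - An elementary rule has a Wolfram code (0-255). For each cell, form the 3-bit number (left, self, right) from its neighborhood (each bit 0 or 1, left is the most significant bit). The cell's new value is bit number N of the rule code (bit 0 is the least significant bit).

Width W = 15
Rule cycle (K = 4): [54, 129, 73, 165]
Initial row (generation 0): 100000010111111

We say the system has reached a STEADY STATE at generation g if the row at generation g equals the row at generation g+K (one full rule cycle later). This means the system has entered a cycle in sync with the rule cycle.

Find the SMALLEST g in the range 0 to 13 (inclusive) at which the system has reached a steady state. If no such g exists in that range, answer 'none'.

Gen 0: 100000010111111
Gen 1 (rule 54): 110000111000000
Gen 2 (rule 129): 000110010011111
Gen 3 (rule 73): 110110000010001
Gen 4 (rule 165): 001000111010101
Gen 5 (rule 54): 011101000111111
Gen 6 (rule 129): 001000010011110
Gen 7 (rule 73): 100011000010010
Gen 8 (rule 165): 101000011010010
Gen 9 (rule 54): 111100100111111
Gen 10 (rule 129): 011000000011110
Gen 11 (rule 73): 011011111010010
Gen 12 (rule 165): 000101110110010
Gen 13 (rule 54): 001110001001111
Gen 14 (rule 129): 100100100000110
Gen 15 (rule 73): 000000001110110
Gen 16 (rule 165): 111111100101000
Gen 17 (rule 54): 000000011111100

Answer: none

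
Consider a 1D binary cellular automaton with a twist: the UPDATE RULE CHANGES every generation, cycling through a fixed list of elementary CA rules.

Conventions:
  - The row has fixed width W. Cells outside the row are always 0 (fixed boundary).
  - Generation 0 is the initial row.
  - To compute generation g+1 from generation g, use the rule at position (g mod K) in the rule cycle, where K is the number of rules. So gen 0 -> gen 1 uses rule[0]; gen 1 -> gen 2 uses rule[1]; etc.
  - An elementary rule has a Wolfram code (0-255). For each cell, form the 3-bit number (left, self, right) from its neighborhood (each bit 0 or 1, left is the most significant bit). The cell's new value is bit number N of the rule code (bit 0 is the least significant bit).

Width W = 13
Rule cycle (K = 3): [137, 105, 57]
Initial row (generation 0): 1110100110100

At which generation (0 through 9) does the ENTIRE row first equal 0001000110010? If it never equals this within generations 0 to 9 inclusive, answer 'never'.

Answer: never

Derivation:
Gen 0: 1110100110100
Gen 1 (rule 137): 1100000100001
Gen 2 (rule 105): 1101110001100
Gen 3 (rule 57): 1011001101011
Gen 4 (rule 137): 0010001000010
Gen 5 (rule 105): 1000100011000
Gen 6 (rule 57): 0110011010111
Gen 7 (rule 137): 0100010000110
Gen 8 (rule 105): 0001000110110
Gen 9 (rule 57): 1100110101101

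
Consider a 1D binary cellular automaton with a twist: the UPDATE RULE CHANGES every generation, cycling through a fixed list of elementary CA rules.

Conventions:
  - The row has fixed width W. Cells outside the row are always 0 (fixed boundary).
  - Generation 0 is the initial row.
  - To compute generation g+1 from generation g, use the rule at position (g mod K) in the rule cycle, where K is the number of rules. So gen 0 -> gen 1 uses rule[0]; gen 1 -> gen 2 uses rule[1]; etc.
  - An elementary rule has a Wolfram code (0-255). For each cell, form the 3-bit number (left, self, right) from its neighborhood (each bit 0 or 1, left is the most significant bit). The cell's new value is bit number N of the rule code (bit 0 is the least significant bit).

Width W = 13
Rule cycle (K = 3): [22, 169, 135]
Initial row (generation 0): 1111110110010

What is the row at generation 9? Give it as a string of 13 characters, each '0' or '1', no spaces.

Answer: 0110000001100

Derivation:
Gen 0: 1111110110010
Gen 1 (rule 22): 0000000001111
Gen 2 (rule 169): 1111111101110
Gen 3 (rule 135): 0111111000100
Gen 4 (rule 22): 1000000101110
Gen 5 (rule 169): 0011110011100
Gen 6 (rule 135): 1101100101001
Gen 7 (rule 22): 0000011101111
Gen 8 (rule 169): 1111011011110
Gen 9 (rule 135): 0110000001100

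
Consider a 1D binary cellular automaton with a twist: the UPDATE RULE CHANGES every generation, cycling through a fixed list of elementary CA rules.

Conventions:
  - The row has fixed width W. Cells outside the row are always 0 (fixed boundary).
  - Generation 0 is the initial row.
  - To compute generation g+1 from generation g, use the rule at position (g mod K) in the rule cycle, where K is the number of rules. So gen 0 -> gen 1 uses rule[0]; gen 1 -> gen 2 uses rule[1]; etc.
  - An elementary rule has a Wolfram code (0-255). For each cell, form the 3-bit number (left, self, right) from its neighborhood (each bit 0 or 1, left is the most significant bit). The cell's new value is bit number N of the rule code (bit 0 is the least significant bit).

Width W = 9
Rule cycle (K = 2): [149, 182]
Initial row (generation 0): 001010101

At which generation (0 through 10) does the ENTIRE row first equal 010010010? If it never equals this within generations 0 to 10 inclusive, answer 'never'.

Gen 0: 001010101
Gen 1 (rule 149): 101010101
Gen 2 (rule 182): 111111111
Gen 3 (rule 149): 011111110
Gen 4 (rule 182): 101111101
Gen 5 (rule 149): 100111001
Gen 6 (rule 182): 111010111
Gen 7 (rule 149): 010010010
Gen 8 (rule 182): 111111111
Gen 9 (rule 149): 011111110
Gen 10 (rule 182): 101111101

Answer: 7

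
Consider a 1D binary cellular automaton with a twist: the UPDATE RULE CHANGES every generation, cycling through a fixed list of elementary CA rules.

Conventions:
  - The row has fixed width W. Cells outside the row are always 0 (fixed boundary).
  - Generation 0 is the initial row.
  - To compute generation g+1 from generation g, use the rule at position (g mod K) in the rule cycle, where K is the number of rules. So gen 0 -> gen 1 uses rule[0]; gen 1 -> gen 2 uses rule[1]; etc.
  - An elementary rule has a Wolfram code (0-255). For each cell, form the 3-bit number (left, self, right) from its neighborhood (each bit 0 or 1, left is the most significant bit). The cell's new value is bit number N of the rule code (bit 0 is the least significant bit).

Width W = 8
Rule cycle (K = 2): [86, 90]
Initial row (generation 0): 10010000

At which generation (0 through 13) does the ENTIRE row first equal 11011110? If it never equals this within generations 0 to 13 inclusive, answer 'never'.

Gen 0: 10010000
Gen 1 (rule 86): 11111000
Gen 2 (rule 90): 10001100
Gen 3 (rule 86): 11010110
Gen 4 (rule 90): 11000111
Gen 5 (rule 86): 01101001
Gen 6 (rule 90): 11100110
Gen 7 (rule 86): 00111011
Gen 8 (rule 90): 01101011
Gen 9 (rule 86): 10101001
Gen 10 (rule 90): 00000110
Gen 11 (rule 86): 00001011
Gen 12 (rule 90): 00010011
Gen 13 (rule 86): 00111101

Answer: never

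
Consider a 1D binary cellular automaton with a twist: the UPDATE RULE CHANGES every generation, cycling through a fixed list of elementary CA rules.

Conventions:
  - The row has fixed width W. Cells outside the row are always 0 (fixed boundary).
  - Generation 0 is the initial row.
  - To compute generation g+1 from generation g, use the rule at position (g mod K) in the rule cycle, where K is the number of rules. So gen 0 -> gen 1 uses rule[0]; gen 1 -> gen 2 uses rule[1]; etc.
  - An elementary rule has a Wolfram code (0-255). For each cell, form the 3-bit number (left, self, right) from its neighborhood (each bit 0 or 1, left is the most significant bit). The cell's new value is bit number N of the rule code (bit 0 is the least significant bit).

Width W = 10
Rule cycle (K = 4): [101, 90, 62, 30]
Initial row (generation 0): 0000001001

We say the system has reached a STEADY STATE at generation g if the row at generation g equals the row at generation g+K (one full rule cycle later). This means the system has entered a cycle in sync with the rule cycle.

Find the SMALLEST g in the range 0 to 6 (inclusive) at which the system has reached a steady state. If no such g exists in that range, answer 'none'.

Gen 0: 0000001001
Gen 1 (rule 101): 1111101001
Gen 2 (rule 90): 1000100110
Gen 3 (rule 62): 1101111101
Gen 4 (rule 30): 1001000001
Gen 5 (rule 101): 1001011101
Gen 6 (rule 90): 0110010100
Gen 7 (rule 62): 1101111110
Gen 8 (rule 30): 1001000001
Gen 9 (rule 101): 1001011101
Gen 10 (rule 90): 0110010100

Answer: 4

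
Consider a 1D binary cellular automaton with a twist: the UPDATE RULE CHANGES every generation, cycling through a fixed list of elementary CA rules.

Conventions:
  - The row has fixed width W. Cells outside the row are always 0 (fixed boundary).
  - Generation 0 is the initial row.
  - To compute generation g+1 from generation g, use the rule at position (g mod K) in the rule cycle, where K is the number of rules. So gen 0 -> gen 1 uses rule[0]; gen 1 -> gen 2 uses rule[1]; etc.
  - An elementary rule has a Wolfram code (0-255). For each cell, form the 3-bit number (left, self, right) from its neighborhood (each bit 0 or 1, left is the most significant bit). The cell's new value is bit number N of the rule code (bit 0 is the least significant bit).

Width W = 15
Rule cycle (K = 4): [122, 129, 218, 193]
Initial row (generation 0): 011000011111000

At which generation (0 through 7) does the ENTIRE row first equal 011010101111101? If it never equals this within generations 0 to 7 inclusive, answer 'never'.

Gen 0: 011000011111000
Gen 1 (rule 122): 111100110001100
Gen 2 (rule 129): 011000000100001
Gen 3 (rule 218): 111100001010010
Gen 4 (rule 193): 011101100000000
Gen 5 (rule 122): 110111110000000
Gen 6 (rule 129): 000011100111111
Gen 7 (rule 218): 000111111111111

Answer: never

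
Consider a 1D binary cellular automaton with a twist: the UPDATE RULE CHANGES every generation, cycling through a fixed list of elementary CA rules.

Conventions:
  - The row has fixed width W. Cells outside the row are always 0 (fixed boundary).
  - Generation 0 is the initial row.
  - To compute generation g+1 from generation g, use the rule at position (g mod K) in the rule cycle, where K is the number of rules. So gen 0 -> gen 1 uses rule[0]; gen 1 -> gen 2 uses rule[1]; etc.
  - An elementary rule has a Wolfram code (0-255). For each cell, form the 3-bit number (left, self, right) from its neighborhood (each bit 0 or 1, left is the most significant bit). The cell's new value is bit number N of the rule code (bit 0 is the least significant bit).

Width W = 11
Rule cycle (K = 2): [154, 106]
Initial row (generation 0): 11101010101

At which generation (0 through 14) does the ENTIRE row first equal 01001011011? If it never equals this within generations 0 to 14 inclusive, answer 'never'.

Gen 0: 11101010101
Gen 1 (rule 154): 11000000000
Gen 2 (rule 106): 11000000000
Gen 3 (rule 154): 10100000000
Gen 4 (rule 106): 01000000000
Gen 5 (rule 154): 10100000000
Gen 6 (rule 106): 01000000000
Gen 7 (rule 154): 10100000000
Gen 8 (rule 106): 01000000000
Gen 9 (rule 154): 10100000000
Gen 10 (rule 106): 01000000000
Gen 11 (rule 154): 10100000000
Gen 12 (rule 106): 01000000000
Gen 13 (rule 154): 10100000000
Gen 14 (rule 106): 01000000000

Answer: never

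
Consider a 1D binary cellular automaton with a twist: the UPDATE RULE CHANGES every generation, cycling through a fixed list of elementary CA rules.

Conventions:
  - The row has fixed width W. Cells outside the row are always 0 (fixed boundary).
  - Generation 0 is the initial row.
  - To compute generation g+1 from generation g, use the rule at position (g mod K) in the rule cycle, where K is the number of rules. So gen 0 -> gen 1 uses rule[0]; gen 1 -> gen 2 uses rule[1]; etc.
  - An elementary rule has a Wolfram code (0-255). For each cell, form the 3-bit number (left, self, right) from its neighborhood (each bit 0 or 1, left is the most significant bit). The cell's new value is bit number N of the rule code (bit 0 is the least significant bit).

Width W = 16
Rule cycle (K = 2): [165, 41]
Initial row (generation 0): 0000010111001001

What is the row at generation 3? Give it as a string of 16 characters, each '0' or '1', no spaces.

Answer: 1010001100101111

Derivation:
Gen 0: 0000010111001001
Gen 1 (rule 165): 1111011010001001
Gen 2 (rule 41): 1000110100100000
Gen 3 (rule 165): 1010001100101111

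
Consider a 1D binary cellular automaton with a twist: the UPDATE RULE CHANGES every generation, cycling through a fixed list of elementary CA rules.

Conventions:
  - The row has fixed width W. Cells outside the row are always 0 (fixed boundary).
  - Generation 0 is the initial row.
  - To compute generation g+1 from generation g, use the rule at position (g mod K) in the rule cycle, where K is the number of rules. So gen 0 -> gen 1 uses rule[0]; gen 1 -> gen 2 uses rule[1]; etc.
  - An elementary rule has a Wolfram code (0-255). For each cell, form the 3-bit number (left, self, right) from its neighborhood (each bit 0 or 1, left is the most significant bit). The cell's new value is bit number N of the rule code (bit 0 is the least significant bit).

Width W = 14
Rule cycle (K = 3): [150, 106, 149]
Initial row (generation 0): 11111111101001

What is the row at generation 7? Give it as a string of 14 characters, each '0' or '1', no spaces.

Answer: 11111010111001

Derivation:
Gen 0: 11111111101001
Gen 1 (rule 150): 01111111001111
Gen 2 (rule 106): 11000001011001
Gen 3 (rule 149): 00111101000101
Gen 4 (rule 150): 01011001101101
Gen 5 (rule 106): 10111011111110
Gen 6 (rule 149): 10010001111101
Gen 7 (rule 150): 11111010111001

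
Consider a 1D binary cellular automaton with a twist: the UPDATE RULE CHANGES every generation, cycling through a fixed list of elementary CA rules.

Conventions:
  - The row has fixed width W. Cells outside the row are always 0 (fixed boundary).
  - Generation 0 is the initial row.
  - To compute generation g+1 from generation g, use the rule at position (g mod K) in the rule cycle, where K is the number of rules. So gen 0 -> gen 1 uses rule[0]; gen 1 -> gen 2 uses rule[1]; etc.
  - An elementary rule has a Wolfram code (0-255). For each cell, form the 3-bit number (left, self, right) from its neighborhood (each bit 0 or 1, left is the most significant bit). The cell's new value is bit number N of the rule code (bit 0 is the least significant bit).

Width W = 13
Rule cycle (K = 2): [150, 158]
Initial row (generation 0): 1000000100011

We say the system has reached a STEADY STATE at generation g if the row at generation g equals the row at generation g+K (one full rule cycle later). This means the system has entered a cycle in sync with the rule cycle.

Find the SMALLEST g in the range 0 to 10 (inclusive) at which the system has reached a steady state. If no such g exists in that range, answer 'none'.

Gen 0: 1000000100011
Gen 1 (rule 150): 1100001110100
Gen 2 (rule 158): 1010011100110
Gen 3 (rule 150): 1011101011001
Gen 4 (rule 158): 1011001010111
Gen 5 (rule 150): 1000111010010
Gen 6 (rule 158): 1101110011111
Gen 7 (rule 150): 0000101101110
Gen 8 (rule 158): 0001101001101
Gen 9 (rule 150): 0010001110001
Gen 10 (rule 158): 0111011101011
Gen 11 (rule 150): 1010001001000
Gen 12 (rule 158): 1011011111100

Answer: none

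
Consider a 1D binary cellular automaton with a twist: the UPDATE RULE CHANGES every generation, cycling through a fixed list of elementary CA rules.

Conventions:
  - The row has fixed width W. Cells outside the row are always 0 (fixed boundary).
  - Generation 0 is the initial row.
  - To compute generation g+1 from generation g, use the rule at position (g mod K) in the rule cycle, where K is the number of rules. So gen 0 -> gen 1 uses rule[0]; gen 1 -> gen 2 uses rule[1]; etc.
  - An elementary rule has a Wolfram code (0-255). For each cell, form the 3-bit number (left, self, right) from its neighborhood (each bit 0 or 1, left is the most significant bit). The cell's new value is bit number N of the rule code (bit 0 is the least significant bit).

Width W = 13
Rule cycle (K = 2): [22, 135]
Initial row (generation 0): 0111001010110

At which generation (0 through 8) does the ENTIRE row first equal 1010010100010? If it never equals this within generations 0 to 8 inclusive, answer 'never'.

Gen 0: 0111001010110
Gen 1 (rule 22): 1000111010001
Gen 2 (rule 135): 1011010010111
Gen 3 (rule 22): 1000011110000
Gen 4 (rule 135): 1011101100111
Gen 5 (rule 22): 1000000011000
Gen 6 (rule 135): 1011111100011
Gen 7 (rule 22): 1000000010100
Gen 8 (rule 135): 1011111110101

Answer: never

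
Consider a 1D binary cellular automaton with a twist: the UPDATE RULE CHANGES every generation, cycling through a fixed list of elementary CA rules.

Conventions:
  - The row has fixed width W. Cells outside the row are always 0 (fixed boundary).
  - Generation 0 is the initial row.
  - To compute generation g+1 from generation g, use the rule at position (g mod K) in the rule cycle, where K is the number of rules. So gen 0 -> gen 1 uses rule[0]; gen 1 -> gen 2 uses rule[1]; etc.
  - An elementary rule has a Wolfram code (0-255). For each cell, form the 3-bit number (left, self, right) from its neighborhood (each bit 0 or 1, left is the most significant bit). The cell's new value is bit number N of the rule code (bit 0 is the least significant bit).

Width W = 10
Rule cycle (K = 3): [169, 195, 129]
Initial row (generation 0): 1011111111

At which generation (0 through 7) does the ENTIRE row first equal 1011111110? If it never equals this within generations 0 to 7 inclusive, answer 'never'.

Gen 0: 1011111111
Gen 1 (rule 169): 0111111110
Gen 2 (rule 195): 1011111110
Gen 3 (rule 129): 0001111100
Gen 4 (rule 169): 1101111001
Gen 5 (rule 195): 0100111010
Gen 6 (rule 129): 0000010000
Gen 7 (rule 169): 1111000111

Answer: 2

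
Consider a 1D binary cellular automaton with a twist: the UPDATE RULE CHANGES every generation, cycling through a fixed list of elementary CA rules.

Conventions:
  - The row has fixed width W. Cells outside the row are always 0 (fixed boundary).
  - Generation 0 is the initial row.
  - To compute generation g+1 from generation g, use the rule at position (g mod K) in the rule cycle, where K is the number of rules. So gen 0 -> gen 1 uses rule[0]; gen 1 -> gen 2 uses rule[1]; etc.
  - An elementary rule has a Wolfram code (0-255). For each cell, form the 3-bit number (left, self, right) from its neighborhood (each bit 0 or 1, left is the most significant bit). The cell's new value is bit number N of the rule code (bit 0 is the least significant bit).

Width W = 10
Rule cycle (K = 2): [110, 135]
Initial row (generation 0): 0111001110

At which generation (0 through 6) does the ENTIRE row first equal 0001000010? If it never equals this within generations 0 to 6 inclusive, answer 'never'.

Gen 0: 0111001110
Gen 1 (rule 110): 1101011010
Gen 2 (rule 135): 0001000010
Gen 3 (rule 110): 0011000110
Gen 4 (rule 135): 1100011000
Gen 5 (rule 110): 1100111000
Gen 6 (rule 135): 0001010011

Answer: 2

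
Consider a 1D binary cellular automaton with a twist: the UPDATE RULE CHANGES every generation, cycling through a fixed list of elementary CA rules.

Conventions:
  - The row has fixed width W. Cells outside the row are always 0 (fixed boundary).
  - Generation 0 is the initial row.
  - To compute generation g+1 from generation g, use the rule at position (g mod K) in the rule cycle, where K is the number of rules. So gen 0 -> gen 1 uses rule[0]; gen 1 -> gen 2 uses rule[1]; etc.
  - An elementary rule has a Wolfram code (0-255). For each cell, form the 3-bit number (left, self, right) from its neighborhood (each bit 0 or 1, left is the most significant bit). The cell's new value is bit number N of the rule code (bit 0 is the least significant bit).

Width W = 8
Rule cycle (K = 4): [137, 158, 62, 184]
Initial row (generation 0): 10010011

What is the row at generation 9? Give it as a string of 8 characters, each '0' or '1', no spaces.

Gen 0: 10010011
Gen 1 (rule 137): 00000010
Gen 2 (rule 158): 00000111
Gen 3 (rule 62): 00001100
Gen 4 (rule 184): 00001010
Gen 5 (rule 137): 11100000
Gen 6 (rule 158): 11010000
Gen 7 (rule 62): 10111000
Gen 8 (rule 184): 01110100
Gen 9 (rule 137): 01100001

Answer: 01100001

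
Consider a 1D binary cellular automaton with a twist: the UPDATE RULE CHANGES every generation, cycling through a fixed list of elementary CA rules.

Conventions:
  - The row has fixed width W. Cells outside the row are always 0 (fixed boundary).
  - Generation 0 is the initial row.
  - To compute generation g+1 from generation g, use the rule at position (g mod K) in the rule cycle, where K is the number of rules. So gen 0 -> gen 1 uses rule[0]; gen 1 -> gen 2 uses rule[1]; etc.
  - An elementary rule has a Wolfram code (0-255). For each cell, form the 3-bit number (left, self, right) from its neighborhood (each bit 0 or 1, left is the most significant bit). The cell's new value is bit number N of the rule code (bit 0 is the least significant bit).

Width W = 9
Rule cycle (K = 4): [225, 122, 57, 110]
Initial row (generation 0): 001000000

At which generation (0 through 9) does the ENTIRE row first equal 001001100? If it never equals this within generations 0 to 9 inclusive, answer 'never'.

Gen 0: 001000000
Gen 1 (rule 225): 100011111
Gen 2 (rule 122): 010110001
Gen 3 (rule 57): 001101100
Gen 4 (rule 110): 011111100
Gen 5 (rule 225): 001111101
Gen 6 (rule 122): 011000110
Gen 7 (rule 57): 010110101
Gen 8 (rule 110): 111111111
Gen 9 (rule 225): 011111111

Answer: never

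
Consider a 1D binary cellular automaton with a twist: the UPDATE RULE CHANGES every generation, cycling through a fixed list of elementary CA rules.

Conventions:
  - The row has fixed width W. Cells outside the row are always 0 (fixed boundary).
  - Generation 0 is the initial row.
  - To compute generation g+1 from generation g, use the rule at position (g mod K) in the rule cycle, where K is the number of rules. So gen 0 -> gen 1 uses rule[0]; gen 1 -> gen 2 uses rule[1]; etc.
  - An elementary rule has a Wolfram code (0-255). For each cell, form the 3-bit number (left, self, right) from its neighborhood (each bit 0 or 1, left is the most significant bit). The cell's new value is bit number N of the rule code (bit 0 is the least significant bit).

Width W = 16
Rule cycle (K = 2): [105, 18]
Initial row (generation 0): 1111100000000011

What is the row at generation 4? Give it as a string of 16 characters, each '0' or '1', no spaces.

Gen 0: 1111100000000011
Gen 1 (rule 105): 1000101111111011
Gen 2 (rule 18): 0101000000000000
Gen 3 (rule 105): 0010011111111111
Gen 4 (rule 18): 0101100000000000

Answer: 0101100000000000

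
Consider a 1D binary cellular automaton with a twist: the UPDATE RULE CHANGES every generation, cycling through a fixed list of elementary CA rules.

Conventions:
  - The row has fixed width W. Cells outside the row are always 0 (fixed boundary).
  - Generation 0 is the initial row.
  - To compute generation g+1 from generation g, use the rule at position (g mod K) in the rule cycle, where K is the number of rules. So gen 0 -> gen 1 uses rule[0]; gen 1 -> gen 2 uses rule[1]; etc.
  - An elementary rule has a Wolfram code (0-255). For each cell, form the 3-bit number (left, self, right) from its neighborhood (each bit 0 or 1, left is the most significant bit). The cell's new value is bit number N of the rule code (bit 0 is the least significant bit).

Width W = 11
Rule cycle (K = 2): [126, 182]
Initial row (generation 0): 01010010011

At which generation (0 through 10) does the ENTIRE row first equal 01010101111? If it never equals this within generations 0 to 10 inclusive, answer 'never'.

Gen 0: 01010010011
Gen 1 (rule 126): 11111111111
Gen 2 (rule 182): 01111111110
Gen 3 (rule 126): 11000000011
Gen 4 (rule 182): 00100000100
Gen 5 (rule 126): 01110001110
Gen 6 (rule 182): 10101010101
Gen 7 (rule 126): 11111111111
Gen 8 (rule 182): 01111111110
Gen 9 (rule 126): 11000000011
Gen 10 (rule 182): 00100000100

Answer: never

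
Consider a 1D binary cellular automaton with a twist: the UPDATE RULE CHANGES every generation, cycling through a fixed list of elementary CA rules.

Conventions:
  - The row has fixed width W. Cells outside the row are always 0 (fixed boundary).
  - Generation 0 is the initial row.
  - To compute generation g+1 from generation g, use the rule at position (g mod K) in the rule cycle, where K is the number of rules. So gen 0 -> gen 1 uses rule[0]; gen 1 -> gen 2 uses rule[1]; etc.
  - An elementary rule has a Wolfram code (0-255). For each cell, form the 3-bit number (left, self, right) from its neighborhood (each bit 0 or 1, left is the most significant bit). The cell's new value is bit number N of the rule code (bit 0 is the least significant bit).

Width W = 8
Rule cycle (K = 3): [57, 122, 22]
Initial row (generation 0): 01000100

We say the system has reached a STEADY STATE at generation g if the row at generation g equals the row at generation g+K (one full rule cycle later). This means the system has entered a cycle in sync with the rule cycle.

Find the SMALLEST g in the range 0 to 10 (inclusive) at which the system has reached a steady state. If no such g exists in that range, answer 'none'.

Answer: none

Derivation:
Gen 0: 01000100
Gen 1 (rule 57): 00110011
Gen 2 (rule 122): 01111111
Gen 3 (rule 22): 10000000
Gen 4 (rule 57): 01111111
Gen 5 (rule 122): 11000001
Gen 6 (rule 22): 00100011
Gen 7 (rule 57): 10011010
Gen 8 (rule 122): 01111101
Gen 9 (rule 22): 10000001
Gen 10 (rule 57): 01111100
Gen 11 (rule 122): 11000110
Gen 12 (rule 22): 00101001
Gen 13 (rule 57): 10010100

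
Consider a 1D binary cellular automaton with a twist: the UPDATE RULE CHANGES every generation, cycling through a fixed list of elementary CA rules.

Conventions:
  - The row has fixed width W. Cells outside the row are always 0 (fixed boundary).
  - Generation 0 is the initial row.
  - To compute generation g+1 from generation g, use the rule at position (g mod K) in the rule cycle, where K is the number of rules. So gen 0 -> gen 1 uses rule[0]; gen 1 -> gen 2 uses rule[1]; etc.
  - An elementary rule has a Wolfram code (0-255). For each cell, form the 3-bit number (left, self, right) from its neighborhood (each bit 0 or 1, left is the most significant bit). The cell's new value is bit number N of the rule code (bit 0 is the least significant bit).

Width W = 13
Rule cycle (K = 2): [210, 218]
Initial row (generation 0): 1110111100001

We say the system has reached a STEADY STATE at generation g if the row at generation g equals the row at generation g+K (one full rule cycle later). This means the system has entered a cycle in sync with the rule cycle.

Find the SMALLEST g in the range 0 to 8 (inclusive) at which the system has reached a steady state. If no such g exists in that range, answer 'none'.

Answer: 5

Derivation:
Gen 0: 1110111100001
Gen 1 (rule 210): 0110011110010
Gen 2 (rule 218): 1111111111101
Gen 3 (rule 210): 0111111111100
Gen 4 (rule 218): 1111111111110
Gen 5 (rule 210): 0111111111111
Gen 6 (rule 218): 1111111111111
Gen 7 (rule 210): 0111111111111
Gen 8 (rule 218): 1111111111111
Gen 9 (rule 210): 0111111111111
Gen 10 (rule 218): 1111111111111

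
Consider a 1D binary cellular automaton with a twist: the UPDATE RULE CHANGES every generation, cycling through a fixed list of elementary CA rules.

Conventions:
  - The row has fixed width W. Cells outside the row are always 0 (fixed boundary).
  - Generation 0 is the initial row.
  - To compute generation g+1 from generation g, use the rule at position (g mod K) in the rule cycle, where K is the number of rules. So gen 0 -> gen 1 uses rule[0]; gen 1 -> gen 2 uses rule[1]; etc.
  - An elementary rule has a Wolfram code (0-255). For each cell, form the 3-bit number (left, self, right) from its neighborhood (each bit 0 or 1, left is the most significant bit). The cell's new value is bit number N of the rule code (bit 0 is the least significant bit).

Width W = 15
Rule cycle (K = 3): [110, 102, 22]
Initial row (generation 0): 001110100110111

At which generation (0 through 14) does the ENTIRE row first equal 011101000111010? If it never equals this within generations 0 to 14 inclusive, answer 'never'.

Answer: never

Derivation:
Gen 0: 001110100110111
Gen 1 (rule 110): 011011101111101
Gen 2 (rule 102): 101100110000111
Gen 3 (rule 22): 100011001001000
Gen 4 (rule 110): 100111011011000
Gen 5 (rule 102): 101001101101000
Gen 6 (rule 22): 101110000001100
Gen 7 (rule 110): 111010000011100
Gen 8 (rule 102): 001110000100100
Gen 9 (rule 22): 010001001111110
Gen 10 (rule 110): 110011011000010
Gen 11 (rule 102): 010101101000110
Gen 12 (rule 22): 110100001101001
Gen 13 (rule 110): 111100011111011
Gen 14 (rule 102): 000100100001101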